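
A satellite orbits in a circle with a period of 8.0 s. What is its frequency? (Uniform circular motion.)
f = 1/T = 1/8.0 = 0.125 Hz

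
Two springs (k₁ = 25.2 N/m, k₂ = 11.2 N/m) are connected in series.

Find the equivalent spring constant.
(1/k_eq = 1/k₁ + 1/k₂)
1/k_eq = 1/25.2 + 1/11.2 = 0.12897; k_eq = 7.754 N/m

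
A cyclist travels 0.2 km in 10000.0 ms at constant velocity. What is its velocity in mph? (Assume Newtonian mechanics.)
v = d/t (with unit conversion) = 44.74 mph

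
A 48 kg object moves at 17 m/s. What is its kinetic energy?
KE = ½mv² = ½×48×17² = 6936.0 J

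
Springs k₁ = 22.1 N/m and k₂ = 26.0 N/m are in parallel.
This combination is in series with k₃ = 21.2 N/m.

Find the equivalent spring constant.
k₁₂ = k₁ + k₂ = 48.1 N/m (parallel)
1/k_eq = 1/k₁₂ + 1/k₃ → k_eq = 14.71 N/m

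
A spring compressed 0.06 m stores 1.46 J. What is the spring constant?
PE = ½kx² → k = 2PE/x² = 2×1.46/0.06² = 811.1 N/m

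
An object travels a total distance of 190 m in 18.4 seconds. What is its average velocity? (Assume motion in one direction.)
v_avg = Δd / Δt = 190 / 18.4 = 10.33 m/s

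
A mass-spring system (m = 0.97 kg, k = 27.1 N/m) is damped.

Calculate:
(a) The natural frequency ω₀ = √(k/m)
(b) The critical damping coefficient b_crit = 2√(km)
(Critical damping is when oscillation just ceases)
ω₀ = √(k/m) = √(27.1/0.97) = 5.286 rad/s
b_crit = 2√(km) = 2√(27.1×0.97) = 10.25 kg/s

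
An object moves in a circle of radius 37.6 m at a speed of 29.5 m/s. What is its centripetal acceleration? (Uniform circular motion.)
a_c = v²/r = 29.5²/37.6 = 870.25/37.6 = 23.14 m/s²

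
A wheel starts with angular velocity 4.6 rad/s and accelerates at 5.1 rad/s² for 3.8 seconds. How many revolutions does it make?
θ = ω₀t + ½αt² = 4.6×3.8 + ½×5.1×3.8² = 54.3 rad
Revolutions = θ/(2π) = 54.3/(2π) = 8.64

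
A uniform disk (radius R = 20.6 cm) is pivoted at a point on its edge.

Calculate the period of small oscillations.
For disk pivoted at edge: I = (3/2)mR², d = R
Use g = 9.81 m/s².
I/m = (3/2)R² = 0.06365 m²; d = R = 0.206 m
T = 2π√((3/2)R²/(gR)) = 2π√(3R/(2g)) = 1.115 s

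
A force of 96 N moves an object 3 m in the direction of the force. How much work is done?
W = Fd = 96×3 = 288.0 J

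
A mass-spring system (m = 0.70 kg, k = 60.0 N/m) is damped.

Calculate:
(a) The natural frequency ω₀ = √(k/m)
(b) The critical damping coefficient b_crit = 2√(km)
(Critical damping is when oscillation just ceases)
ω₀ = √(k/m) = √(60.0/0.7) = 9.258 rad/s
b_crit = 2√(km) = 2√(60.0×0.7) = 12.96 kg/s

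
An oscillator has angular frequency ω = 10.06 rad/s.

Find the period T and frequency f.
T = 2π/ω = 2π/10.06 = 0.6246 s; f = ω/2π = 1.601 Hz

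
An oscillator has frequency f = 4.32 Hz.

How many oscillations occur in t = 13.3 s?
n = f×t = 4.32×13.3 = 57.46 oscillations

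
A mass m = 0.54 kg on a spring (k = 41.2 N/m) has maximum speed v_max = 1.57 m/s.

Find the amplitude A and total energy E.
½mv²_max = ½kA² → A = v_max√(m/k) = 1.57×√(0.54/41.2) = 0.1797 m = 17.97 cm
E = ½mv²_max = ½×0.54×1.57² = 0.6655 J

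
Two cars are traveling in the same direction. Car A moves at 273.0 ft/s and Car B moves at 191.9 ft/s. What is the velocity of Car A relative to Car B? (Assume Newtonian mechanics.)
v_rel = v_A - v_B = 273.0 - 191.9 = 81.1 ft/s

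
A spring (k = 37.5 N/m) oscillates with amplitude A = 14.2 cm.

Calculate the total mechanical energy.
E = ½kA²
E = ½kA² = ½×37.5×(0.142)² = 0.3781 J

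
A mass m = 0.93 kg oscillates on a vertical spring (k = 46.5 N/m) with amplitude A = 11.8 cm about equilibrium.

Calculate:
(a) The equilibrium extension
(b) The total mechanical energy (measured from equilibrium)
x_eq = mg/k = 0.93×9.81/46.5 = 0.1962 m = 19.62 cm
E = ½kA² = ½×46.5×(0.118)² = 0.3237 J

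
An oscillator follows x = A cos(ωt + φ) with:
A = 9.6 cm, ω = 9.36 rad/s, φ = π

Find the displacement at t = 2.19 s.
x = A cos(ωt + φ) = 9.6×cos(9.36×2.19 + π) = 0.7485 cm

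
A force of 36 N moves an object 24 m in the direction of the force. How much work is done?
W = Fd = 36×24 = 864.0 J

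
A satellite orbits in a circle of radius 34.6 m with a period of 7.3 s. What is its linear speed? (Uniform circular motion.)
v = 2πr/T = 2π×34.6/7.3 = 29.78 m/s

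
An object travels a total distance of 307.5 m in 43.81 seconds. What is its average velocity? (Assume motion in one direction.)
v_avg = Δd / Δt = 307.5 / 43.81 = 7.02 m/s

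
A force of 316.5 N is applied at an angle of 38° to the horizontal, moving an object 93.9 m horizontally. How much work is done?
W = Fd cosθ = 316.5×93.9×cos(38°) = 23419.0 J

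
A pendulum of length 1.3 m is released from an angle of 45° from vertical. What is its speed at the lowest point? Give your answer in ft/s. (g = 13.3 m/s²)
h = L(1 − cosθ) = 1.3×(1 − cos45°) = 0.3808 m
v = √(2gh) = √(2×13.3×0.3808) = 3.182 m/s = 10.44 ft/s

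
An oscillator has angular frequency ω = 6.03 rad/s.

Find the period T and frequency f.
T = 2π/ω = 2π/6.03 = 1.042 s; f = ω/2π = 0.9597 Hz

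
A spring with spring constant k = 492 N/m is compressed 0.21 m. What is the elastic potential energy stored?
PE = ½kx² = ½×492×0.21² = 10.85 J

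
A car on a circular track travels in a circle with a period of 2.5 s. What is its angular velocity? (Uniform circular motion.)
ω = 2π/T = 2π/2.5 = 2.5133 rad/s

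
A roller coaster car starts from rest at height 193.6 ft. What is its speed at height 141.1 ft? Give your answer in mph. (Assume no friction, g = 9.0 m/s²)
mgh₁ = ½mv₂² + mgh₂ → v₂ = √(2g(h₁−h₂)) = √(2×9.0×(59.01−43.01)) = 16.97 m/s = 37.96 mph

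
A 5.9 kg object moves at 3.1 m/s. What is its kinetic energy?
KE = ½mv² = ½×5.9×3.1² = 28.3495 J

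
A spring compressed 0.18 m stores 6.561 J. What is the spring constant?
PE = ½kx² → k = 2PE/x² = 2×6.561/0.18² = 405.0 N/m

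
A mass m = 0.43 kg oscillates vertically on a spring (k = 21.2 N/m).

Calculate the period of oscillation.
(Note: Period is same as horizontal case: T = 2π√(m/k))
T = 2π√(m/k) = 2π√(0.43/21.2) = 0.8948 s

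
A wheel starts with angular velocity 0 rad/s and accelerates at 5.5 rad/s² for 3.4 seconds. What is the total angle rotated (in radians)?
θ = ω₀t + ½αt² = 0×3.4 + ½×5.5×3.4² = 31.79 rad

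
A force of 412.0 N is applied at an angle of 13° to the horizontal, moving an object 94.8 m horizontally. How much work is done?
W = Fd cosθ = 412.0×94.8×cos(13°) = 38057.0 J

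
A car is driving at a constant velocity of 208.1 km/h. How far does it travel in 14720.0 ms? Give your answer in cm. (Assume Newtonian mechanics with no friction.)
d = vt (with unit conversion) = 85090.0 cm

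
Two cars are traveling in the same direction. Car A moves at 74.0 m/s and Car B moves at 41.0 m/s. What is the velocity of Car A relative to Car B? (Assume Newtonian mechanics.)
v_rel = v_A - v_B = 74.0 - 41.0 = 33.0 m/s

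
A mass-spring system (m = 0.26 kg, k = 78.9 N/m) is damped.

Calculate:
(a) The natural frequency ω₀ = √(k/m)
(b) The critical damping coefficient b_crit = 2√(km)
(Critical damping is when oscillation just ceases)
ω₀ = √(k/m) = √(78.9/0.26) = 17.42 rad/s
b_crit = 2√(km) = 2√(78.9×0.26) = 9.058 kg/s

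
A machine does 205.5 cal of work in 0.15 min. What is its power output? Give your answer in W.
P = W/t = 859.8 J / 9 s = 95.53 W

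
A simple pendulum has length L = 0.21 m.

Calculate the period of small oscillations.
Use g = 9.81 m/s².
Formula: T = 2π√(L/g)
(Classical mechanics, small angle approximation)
T = 2π√(L/g) = 2π√(0.21/9.81) = 0.9193 s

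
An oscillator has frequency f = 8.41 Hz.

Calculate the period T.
T = 1/f = 1/8.41 = 0.1189 s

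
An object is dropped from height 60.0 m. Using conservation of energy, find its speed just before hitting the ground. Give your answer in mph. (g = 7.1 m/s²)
mgh = ½mv² → v = √(2gh) = √(2×7.1×60) = 29.19 m/s = 65.29 mph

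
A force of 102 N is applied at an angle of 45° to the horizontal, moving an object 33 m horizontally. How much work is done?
W = Fd cosθ = 102×33×cos(45°) = 2380.1 J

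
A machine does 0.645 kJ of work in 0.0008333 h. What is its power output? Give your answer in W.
P = W/t = 645 J / 3 s = 215 W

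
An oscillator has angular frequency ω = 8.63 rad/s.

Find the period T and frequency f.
T = 2π/ω = 2π/8.63 = 0.7281 s; f = ω/2π = 1.374 Hz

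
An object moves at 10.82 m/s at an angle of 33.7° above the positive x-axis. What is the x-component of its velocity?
vₓ = v cos(θ) = 10.82 × cos(33.7°) = 9.0 m/s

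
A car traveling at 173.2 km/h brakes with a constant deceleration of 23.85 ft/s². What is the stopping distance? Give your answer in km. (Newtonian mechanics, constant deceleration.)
d = v₀² / (2a) (with unit conversion) = 0.1592 km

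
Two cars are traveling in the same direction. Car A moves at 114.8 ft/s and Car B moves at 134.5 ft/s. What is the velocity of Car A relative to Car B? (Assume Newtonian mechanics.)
v_rel = v_A - v_B = 114.8 - 134.5 = -19.7 ft/s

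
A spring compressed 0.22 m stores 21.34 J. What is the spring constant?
PE = ½kx² → k = 2PE/x² = 2×21.34/0.22² = 881.8 N/m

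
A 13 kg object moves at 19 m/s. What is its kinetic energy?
KE = ½mv² = ½×13×19² = 2346.5 J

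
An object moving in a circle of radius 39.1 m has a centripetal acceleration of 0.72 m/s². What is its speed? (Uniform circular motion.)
v = √(a_c × r) = √(0.72 × 39.1) = 5.31 m/s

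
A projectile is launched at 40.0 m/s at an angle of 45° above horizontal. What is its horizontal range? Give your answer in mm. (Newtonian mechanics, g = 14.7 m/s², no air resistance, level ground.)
R = v₀² sin(2θ) / g (with unit conversion) = 108800.0 mm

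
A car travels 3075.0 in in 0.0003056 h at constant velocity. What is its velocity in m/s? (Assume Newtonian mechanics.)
v = d/t (with unit conversion) = 70.99 m/s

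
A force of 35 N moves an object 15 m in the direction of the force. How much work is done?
W = Fd = 35×15 = 525.0 J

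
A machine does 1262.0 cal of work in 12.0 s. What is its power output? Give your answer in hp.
P = W/t = 5280 J / 12 s = 440 W = 0.5901 hp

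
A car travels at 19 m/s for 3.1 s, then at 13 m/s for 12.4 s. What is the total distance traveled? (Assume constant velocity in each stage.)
d₁ = v₁t₁ = 19 × 3.1 = 58.9 m
d₂ = v₂t₂ = 13 × 12.4 = 161.2 m
d_total = 58.9 + 161.2 = 220.1 m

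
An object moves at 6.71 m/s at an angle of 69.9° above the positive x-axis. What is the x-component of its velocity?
vₓ = v cos(θ) = 6.71 × cos(69.9°) = 2.31 m/s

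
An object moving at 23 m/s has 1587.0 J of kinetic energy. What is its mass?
KE = ½mv² → m = 2KE/v² = 2×1587.0/23² = 6.0 kg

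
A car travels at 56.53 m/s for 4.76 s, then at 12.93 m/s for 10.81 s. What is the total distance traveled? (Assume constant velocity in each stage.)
d₁ = v₁t₁ = 56.53 × 4.76 = 269.083 m
d₂ = v₂t₂ = 12.93 × 10.81 = 139.773 m
d_total = 269.083 + 139.773 = 408.86 m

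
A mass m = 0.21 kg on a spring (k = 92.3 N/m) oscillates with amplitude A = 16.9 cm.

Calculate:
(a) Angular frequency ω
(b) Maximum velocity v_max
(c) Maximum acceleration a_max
ω = √(k/m) = √(92.3/0.21) = 20.96 rad/s
v_max = ωA = 20.96×0.169 = 3.543 m/s
a_max = ω²A = 20.96²×0.169 = 74.28 m/s²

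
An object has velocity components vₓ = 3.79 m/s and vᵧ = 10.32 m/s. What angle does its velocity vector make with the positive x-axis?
θ = arctan(vᵧ/vₓ) = arctan(10.32/3.79) = 69.83°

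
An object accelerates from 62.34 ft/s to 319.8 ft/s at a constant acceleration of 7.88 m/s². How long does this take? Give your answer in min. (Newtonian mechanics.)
t = (v - v₀)/a (with unit conversion) = 0.166 min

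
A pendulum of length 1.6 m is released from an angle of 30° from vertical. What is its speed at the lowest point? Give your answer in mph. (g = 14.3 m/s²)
h = L(1 − cosθ) = 1.6×(1 − cos30°) = 0.2144 m
v = √(2gh) = √(2×14.3×0.2144) = 2.476 m/s = 5.539 mph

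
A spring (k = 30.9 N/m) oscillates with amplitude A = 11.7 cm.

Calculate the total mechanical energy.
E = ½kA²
E = ½kA² = ½×30.9×(0.117)² = 0.2115 J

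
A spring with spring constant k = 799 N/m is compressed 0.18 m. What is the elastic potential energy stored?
PE = ½kx² = ½×799×0.18² = 12.94 J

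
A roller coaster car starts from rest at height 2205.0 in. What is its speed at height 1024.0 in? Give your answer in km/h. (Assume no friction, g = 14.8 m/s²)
mgh₁ = ½mv₂² + mgh₂ → v₂ = √(2g(h₁−h₂)) = √(2×14.8×(56.01−26.01)) = 29.8 m/s = 107.3 km/h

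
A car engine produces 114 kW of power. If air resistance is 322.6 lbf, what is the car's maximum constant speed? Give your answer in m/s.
P = Fv → v = P/F = 114000 W / 1435 N = 79.44 m/s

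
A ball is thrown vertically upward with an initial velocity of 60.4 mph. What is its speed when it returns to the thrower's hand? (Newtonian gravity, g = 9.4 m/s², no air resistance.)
By conservation of energy, the ball returns at the same speed = 60.4 mph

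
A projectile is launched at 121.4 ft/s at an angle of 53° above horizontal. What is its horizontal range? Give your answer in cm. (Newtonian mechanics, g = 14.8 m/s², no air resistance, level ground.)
R = v₀² sin(2θ) / g (with unit conversion) = 8893.0 cm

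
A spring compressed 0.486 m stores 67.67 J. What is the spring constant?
PE = ½kx² → k = 2PE/x² = 2×67.67/0.486² = 573.0 N/m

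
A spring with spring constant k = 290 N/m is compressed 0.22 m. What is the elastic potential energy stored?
PE = ½kx² = ½×290×0.22² = 7.018 J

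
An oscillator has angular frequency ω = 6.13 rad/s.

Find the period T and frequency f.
T = 2π/ω = 2π/6.13 = 1.025 s; f = ω/2π = 0.9756 Hz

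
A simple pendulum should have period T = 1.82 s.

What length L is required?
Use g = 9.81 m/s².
T = 2π√(L/g) → L = g(T/2π)² = 9.81×(1.82/2π)² = 0.8231 m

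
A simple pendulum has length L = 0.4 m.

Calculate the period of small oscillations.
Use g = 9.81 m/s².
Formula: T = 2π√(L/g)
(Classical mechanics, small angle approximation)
T = 2π√(L/g) = 2π√(0.4/9.81) = 1.269 s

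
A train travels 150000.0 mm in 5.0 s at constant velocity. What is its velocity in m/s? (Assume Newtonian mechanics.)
v = d/t (with unit conversion) = 30.0 m/s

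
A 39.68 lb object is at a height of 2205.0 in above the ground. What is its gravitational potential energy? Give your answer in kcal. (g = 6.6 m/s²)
PE = mgh = 18 kg × 6.6 m/s² × 56.01 m = 6653 J = 1.59 kcal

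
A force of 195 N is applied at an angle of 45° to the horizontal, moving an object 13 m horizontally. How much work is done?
W = Fd cosθ = 195×13×cos(45°) = 1792.5 J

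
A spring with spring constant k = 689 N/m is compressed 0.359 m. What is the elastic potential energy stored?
PE = ½kx² = ½×689×0.359² = 44.4 J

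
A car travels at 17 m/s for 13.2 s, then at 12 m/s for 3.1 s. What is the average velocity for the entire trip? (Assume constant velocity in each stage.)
d₁ = v₁t₁ = 17 × 13.2 = 224.4 m
d₂ = v₂t₂ = 12 × 3.1 = 37.2 m
d_total = 261.6 m, t_total = 16.3 s
v_avg = d_total/t_total = 261.6/16.3 = 16.05 m/s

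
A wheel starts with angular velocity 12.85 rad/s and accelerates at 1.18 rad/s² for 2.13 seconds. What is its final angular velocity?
ω = ω₀ + αt = 12.85 + 1.18 × 2.13 = 15.36 rad/s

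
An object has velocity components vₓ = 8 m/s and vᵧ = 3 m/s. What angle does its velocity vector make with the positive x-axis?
θ = arctan(vᵧ/vₓ) = arctan(3/8) = 20.56°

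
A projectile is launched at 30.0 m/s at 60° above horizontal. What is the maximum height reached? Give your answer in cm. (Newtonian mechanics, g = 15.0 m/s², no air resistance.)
H = v₀²sin²(θ)/(2g) (with unit conversion) = 2250.0 cm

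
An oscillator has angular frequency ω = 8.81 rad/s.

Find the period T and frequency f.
T = 2π/ω = 2π/8.81 = 0.7132 s; f = ω/2π = 1.402 Hz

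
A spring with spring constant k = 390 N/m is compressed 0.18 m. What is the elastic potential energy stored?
PE = ½kx² = ½×390×0.18² = 6.318 J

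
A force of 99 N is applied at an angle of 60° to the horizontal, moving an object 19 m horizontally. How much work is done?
W = Fd cosθ = 99×19×cos(60°) = 940.5 J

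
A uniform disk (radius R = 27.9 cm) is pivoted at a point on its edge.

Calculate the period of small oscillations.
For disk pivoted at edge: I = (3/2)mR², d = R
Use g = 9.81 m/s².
I/m = (3/2)R² = 0.1168 m²; d = R = 0.279 m
T = 2π√((3/2)R²/(gR)) = 2π√(3R/(2g)) = 1.298 s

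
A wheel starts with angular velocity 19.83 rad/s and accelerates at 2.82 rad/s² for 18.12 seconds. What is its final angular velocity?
ω = ω₀ + αt = 19.83 + 2.82 × 18.12 = 70.93 rad/s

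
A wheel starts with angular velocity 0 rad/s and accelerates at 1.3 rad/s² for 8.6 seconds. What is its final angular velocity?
ω = ω₀ + αt = 0 + 1.3 × 8.6 = 11.18 rad/s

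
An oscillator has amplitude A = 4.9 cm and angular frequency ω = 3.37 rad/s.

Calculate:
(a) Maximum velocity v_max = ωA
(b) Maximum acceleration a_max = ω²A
v_max = ωA = 3.37×0.049 = 0.1651 m/s
a_max = ω²A = 3.37²×0.049 = 0.5565 m/s²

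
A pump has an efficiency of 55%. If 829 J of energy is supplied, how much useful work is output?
W_out = η × W_in = 0.55 × 829 = 455.95 J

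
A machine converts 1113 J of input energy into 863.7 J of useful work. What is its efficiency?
η = W_out/W_in = 863.7/1113 = 0.776 = 77.6%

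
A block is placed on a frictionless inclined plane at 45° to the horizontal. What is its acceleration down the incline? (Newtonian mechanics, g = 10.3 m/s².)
a = g sin(θ) = 10.3 × sin(45°) = 10.3 × 0.7071 = 7.28 m/s²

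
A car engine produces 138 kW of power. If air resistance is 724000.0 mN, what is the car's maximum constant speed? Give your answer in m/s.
P = Fv → v = P/F = 138000 W / 724 N = 190.6 m/s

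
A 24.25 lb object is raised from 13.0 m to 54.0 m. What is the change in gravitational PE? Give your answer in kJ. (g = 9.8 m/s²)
ΔPE = mg(h₂ − h₁) = 11 kg × 9.8 m/s² × (54 − 13) m = 4420 J = 4.42 kJ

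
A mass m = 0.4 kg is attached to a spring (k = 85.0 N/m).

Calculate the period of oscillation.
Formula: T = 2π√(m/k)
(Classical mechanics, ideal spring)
T = 2π√(m/k) = 2π√(0.4/85.0) = 0.431 s; f = 1/T = 2.32 Hz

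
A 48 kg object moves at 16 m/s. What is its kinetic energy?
KE = ½mv² = ½×48×16² = 6144.0 J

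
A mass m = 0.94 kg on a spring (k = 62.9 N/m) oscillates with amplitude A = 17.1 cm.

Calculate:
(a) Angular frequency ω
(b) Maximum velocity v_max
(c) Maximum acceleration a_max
ω = √(k/m) = √(62.9/0.94) = 8.18 rad/s
v_max = ωA = 8.18×0.171 = 1.399 m/s
a_max = ω²A = 8.18²×0.171 = 11.44 m/s²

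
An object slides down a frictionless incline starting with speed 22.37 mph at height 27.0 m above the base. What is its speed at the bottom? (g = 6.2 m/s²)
½mv₀² + mgh = ½mv² → v = √(v₀² + 2gh) = √(10² + 2×6.2×27) = 20.85 m/s = 46.64 mph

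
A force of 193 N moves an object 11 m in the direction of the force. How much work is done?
W = Fd = 193×11 = 2123.0 J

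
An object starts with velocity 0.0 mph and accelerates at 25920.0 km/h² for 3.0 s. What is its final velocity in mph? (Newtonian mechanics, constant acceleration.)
v = v₀ + at (with unit conversion) = 13.42 mph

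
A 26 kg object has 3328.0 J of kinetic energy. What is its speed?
KE = ½mv² → v = √(2KE/m) = √(2×3328.0/26) = 16.0 m/s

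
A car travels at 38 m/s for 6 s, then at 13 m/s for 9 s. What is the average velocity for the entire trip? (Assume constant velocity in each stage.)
d₁ = v₁t₁ = 38 × 6 = 228 m
d₂ = v₂t₂ = 13 × 9 = 117 m
d_total = 345 m, t_total = 15 s
v_avg = d_total/t_total = 345/15 = 23.0 m/s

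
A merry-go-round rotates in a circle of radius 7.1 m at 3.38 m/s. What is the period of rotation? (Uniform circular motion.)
T = 2πr/v = 2π×7.1/3.38 = 13.2 s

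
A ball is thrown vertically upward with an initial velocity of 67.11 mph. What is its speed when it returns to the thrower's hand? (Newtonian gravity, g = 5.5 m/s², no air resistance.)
By conservation of energy, the ball returns at the same speed = 67.11 mph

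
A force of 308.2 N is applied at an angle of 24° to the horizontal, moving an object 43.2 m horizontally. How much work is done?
W = Fd cosθ = 308.2×43.2×cos(24°) = 12163.0 J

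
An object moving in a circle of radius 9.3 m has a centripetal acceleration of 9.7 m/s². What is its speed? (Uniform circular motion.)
v = √(a_c × r) = √(9.7 × 9.3) = 9.5 m/s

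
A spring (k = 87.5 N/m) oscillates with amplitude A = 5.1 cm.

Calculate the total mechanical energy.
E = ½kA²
E = ½kA² = ½×87.5×(0.051)² = 0.1138 J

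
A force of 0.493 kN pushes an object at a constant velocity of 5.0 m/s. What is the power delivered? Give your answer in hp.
P = Fv = 493 N × 5 m/s = 2465 W = 3.306 hp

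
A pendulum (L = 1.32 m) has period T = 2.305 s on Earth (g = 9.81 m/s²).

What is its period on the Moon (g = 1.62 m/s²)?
T = 2π√(L/g), so T_moon/T_earth = √(g_earth/g_moon)
T_moon = 2π√(1.32/1.62) = 5.672 s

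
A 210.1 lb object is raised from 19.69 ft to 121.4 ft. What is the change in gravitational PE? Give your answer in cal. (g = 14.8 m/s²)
ΔPE = mg(h₂ − h₁) = 95.3 kg × 14.8 m/s² × (37 − 6.002) m = 4.373e+04 J = 10450.0 cal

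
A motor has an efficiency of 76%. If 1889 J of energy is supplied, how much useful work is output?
W_out = η × W_in = 0.76 × 1889 = 1435.6 J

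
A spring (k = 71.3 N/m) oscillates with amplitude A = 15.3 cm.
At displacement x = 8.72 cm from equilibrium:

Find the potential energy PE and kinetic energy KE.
E_total = ½kA² = ½×71.3×(0.153)² = 0.8345 J
PE = ½kx² = ½×71.3×(0.0872)² = 0.2711 J
KE = E_total − PE = 0.5635 J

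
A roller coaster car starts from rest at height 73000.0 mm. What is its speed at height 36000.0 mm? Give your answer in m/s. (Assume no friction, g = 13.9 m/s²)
mgh₁ = ½mv₂² + mgh₂ → v₂ = √(2g(h₁−h₂)) = √(2×13.9×(73−36)) = 32.07 m/s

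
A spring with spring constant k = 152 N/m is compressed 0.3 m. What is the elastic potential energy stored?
PE = ½kx² = ½×152×0.3² = 6.84 J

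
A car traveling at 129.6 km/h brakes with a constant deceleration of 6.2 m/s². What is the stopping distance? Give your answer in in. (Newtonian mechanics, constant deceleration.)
d = v₀² / (2a) (with unit conversion) = 4115.0 in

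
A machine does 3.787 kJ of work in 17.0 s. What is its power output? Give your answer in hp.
P = W/t = 3787 J / 17 s = 222.8 W = 0.2987 hp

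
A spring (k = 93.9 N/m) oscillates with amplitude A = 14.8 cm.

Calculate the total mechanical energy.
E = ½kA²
E = ½kA² = ½×93.9×(0.148)² = 1.028 J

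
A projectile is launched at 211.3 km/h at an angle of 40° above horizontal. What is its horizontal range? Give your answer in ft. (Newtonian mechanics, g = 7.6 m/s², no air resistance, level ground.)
R = v₀² sin(2θ) / g (with unit conversion) = 1465.0 ft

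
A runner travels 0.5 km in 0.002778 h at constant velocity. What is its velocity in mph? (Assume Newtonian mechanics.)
v = d/t (with unit conversion) = 111.8 mph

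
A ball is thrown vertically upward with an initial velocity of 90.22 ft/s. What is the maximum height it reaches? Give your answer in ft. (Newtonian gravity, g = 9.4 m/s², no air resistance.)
h_max = v₀²/(2g) (with unit conversion) = 132.0 ft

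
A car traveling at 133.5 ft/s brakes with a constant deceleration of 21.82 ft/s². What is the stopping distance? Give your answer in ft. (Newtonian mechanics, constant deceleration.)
d = v₀² / (2a) (with unit conversion) = 408.4 ft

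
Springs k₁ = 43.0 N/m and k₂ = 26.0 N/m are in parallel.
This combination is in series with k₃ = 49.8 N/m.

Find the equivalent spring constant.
k₁₂ = k₁ + k₂ = 69 N/m (parallel)
1/k_eq = 1/k₁₂ + 1/k₃ → k_eq = 28.92 N/m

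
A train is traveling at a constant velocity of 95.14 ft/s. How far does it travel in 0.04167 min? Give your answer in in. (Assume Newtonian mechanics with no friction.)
d = vt (with unit conversion) = 2854.0 in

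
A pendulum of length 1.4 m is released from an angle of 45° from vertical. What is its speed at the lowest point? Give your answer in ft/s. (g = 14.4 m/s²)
h = L(1 − cosθ) = 1.4×(1 − cos45°) = 0.4101 m
v = √(2gh) = √(2×14.4×0.4101) = 3.436 m/s = 11.27 ft/s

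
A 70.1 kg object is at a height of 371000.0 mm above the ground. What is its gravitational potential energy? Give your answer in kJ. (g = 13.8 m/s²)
PE = mgh = 70.1 kg × 13.8 m/s² × 371 m = 3.589e+05 J = 358.9 kJ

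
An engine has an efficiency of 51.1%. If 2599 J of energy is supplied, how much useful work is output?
W_out = η × W_in = 0.511 × 2599 = 1328.1 J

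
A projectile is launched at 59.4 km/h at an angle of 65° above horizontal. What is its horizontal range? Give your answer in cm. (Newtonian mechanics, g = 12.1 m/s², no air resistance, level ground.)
R = v₀² sin(2θ) / g (with unit conversion) = 1724.0 cm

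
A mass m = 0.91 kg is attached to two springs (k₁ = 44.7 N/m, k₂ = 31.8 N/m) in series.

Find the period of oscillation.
k_eq = k₁k₂/(k₁+k₂) = 18.58 N/m
T = 2π√(m/k_eq) = 2π√(0.91/18.58) = 1.39 s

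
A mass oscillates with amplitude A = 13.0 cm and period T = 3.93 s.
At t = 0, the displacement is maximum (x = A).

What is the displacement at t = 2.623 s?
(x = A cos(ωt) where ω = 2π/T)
ω = 2π/T = 2π/3.93 = 1.599 rad/s
x = A cos(ωt) = 13.0×cos(1.599×2.623) = -6.446 cm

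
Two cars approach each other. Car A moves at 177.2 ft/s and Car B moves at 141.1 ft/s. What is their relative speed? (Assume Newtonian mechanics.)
v_rel = v_A + v_B = 177.2 + 141.1 = 318.3 ft/s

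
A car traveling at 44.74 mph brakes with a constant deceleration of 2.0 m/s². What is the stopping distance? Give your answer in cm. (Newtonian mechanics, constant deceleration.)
d = v₀² / (2a) (with unit conversion) = 10000.0 cm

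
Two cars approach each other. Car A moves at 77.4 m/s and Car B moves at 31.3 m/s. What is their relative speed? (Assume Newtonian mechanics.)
v_rel = v_A + v_B = 77.4 + 31.3 = 108.7 m/s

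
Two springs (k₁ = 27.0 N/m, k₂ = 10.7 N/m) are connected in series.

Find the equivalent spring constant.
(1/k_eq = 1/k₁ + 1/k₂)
1/k_eq = 1/27.0 + 1/10.7 = 0.13049; k_eq = 7.663 N/m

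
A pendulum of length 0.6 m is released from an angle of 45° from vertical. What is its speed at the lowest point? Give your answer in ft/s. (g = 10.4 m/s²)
h = L(1 − cosθ) = 0.6×(1 − cos45°) = 0.1757 m
v = √(2gh) = √(2×10.4×0.1757) = 1.912 m/s = 6.273 ft/s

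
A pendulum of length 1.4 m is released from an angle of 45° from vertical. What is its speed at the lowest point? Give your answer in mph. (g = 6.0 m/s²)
h = L(1 − cosθ) = 1.4×(1 − cos45°) = 0.4101 m
v = √(2gh) = √(2×6.0×0.4101) = 2.218 m/s = 4.962 mph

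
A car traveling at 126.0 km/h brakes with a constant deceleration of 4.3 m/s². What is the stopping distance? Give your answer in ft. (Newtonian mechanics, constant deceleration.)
d = v₀² / (2a) (with unit conversion) = 467.3 ft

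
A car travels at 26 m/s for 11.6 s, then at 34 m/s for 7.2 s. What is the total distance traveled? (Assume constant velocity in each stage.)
d₁ = v₁t₁ = 26 × 11.6 = 301.6 m
d₂ = v₂t₂ = 34 × 7.2 = 244.8 m
d_total = 301.6 + 244.8 = 546.4 m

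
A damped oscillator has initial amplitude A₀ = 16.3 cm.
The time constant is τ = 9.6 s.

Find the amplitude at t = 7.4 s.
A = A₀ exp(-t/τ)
A = A₀ exp(−t/τ) = 16.3×exp(−7.4/9.6) = 7.541 cm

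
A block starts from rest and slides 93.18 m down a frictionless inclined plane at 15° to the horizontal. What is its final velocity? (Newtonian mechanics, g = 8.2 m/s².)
a = g sin(θ) = 8.2 × sin(15°) = 2.12 m/s²
v = √(2ad) = √(2 × 2.12 × 93.18) = 19.89 m/s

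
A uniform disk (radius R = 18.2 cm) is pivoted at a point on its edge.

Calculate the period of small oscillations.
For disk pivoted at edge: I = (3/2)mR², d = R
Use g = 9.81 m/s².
I/m = (3/2)R² = 0.04969 m²; d = R = 0.182 m
T = 2π√((3/2)R²/(gR)) = 2π√(3R/(2g)) = 1.048 s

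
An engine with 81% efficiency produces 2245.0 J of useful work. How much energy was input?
W_in = W_out/η = 2245.0/0.81 = 2771.6 J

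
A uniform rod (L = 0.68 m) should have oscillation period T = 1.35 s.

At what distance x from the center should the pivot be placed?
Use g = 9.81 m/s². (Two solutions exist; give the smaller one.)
T = 2π√((L²/12 + x²)/(gx)). Let c = T²g/(4π²) = 0.4529.
x² − cx + L²/12 = 0 → x = (c − √(c² − L²/3))/2 = 0.1136 m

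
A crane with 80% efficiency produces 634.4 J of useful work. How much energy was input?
W_in = W_out/η = 634.4/0.8 = 793.0 J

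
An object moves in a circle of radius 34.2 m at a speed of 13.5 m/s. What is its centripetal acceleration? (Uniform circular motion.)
a_c = v²/r = 13.5²/34.2 = 182.25/34.2 = 5.33 m/s²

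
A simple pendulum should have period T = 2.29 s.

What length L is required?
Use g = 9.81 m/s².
T = 2π√(L/g) → L = g(T/2π)² = 9.81×(2.29/2π)² = 1.303 m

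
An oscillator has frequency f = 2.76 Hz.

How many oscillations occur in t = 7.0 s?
n = f×t = 2.76×7.0 = 19.32 oscillations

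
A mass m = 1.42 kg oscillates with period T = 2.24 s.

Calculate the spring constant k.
T = 2π√(m/k) → k = m(2π/T)² = 1.42×(2π/2.24)² = 11.17 N/m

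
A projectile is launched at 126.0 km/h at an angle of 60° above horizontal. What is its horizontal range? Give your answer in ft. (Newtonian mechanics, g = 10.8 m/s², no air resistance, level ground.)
R = v₀² sin(2θ) / g (with unit conversion) = 322.3 ft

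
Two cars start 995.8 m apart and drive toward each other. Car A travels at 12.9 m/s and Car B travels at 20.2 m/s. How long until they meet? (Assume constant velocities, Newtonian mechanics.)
Combined speed: v_combined = 12.9 + 20.2 = 33.1 m/s
Time to meet: t = d/33.1 = 995.8/33.1 = 30.08 s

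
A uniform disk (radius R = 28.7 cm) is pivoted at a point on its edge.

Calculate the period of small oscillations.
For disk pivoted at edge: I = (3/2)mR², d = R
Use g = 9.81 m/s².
I/m = (3/2)R² = 0.1236 m²; d = R = 0.287 m
T = 2π√((3/2)R²/(gR)) = 2π√(3R/(2g)) = 1.316 s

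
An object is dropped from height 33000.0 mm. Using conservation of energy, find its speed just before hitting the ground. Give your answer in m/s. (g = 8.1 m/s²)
mgh = ½mv² → v = √(2gh) = √(2×8.1×33) = 23.12 m/s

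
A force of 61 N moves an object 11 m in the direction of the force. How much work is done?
W = Fd = 61×11 = 671.0 J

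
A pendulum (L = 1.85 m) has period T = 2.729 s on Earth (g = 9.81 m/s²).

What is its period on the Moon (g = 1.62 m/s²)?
T = 2π√(L/g), so T_moon/T_earth = √(g_earth/g_moon)
T_moon = 2π√(1.85/1.62) = 6.714 s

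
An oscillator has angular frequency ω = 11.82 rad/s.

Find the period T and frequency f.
T = 2π/ω = 2π/11.82 = 0.5316 s; f = ω/2π = 1.881 Hz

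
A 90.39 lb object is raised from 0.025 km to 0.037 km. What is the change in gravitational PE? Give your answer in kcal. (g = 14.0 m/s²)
ΔPE = mg(h₂ − h₁) = 41 kg × 14.0 m/s² × (37 − 25) m = 6888 J = 1.646 kcal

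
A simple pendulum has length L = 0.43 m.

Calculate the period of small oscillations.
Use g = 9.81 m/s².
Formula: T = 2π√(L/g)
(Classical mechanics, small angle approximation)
T = 2π√(L/g) = 2π√(0.43/9.81) = 1.315 s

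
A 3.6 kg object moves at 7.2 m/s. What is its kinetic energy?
KE = ½mv² = ½×3.6×7.2² = 93.312 J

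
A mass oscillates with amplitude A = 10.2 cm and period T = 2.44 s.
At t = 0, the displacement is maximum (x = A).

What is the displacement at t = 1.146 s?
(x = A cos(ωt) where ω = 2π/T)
ω = 2π/T = 2π/2.44 = 2.575 rad/s
x = A cos(ωt) = 10.2×cos(2.575×1.146) = -10.02 cm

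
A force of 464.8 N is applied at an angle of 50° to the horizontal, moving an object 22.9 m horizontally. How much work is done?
W = Fd cosθ = 464.8×22.9×cos(50°) = 6841.8 J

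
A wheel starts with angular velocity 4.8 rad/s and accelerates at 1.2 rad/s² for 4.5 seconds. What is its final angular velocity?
ω = ω₀ + αt = 4.8 + 1.2 × 4.5 = 10.2 rad/s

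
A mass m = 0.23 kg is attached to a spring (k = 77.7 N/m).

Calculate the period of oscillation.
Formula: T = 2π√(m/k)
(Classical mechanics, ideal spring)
T = 2π√(m/k) = 2π√(0.23/77.7) = 0.3418 s; f = 1/T = 2.925 Hz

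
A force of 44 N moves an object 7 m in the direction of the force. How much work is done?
W = Fd = 44×7 = 308.0 J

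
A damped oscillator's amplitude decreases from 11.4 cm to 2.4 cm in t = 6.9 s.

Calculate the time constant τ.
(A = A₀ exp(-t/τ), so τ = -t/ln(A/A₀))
A/A₀ = 2.4/11.4 = 0.2105; ln(A/A₀) = -1.558
τ = −t/ln(A/A₀) = −6.9/-1.558 = 4.428 s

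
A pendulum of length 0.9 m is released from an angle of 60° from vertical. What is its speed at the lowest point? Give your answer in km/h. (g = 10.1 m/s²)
h = L(1 − cosθ) = 0.9×(1 − cos60°) = 0.45 m
v = √(2gh) = √(2×10.1×0.45) = 3.015 m/s = 10.85 km/h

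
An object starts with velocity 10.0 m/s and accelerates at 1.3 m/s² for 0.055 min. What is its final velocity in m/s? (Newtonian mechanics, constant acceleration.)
v = v₀ + at (with unit conversion) = 14.29 m/s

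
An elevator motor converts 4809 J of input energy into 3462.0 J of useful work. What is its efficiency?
η = W_out/W_in = 3462.0/4809 = 0.7199 = 71.99%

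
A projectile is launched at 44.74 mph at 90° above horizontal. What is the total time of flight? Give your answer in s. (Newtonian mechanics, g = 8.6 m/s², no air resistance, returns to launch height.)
T = 2v₀sin(θ)/g (with unit conversion) = 4.651 s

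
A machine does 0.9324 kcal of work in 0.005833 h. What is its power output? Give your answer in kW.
P = W/t = 3901 J / 21 s = 185.8 W = 0.1858 kW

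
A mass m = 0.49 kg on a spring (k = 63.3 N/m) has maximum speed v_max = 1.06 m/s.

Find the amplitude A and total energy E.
½mv²_max = ½kA² → A = v_max√(m/k) = 1.06×√(0.49/63.3) = 0.09326 m = 9.326 cm
E = ½mv²_max = ½×0.49×1.06² = 0.2753 J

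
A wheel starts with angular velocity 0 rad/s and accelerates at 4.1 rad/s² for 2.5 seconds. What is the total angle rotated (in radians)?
θ = ω₀t + ½αt² = 0×2.5 + ½×4.1×2.5² = 12.81 rad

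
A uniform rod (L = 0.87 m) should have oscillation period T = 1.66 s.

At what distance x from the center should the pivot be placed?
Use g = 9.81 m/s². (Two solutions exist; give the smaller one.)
T = 2π√((L²/12 + x²)/(gx)). Let c = T²g/(4π²) = 0.6847.
x² − cx + L²/12 = 0 → x = (c − √(c² − L²/3))/2 = 0.1097 m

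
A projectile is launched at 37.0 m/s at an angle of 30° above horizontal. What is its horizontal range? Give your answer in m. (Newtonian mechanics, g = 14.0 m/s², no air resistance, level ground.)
R = v₀² sin(2θ) / g = 84.68 m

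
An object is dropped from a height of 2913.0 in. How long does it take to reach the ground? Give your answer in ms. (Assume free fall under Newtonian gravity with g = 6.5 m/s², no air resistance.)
t = √(2h/g) (with unit conversion) = 4771.0 ms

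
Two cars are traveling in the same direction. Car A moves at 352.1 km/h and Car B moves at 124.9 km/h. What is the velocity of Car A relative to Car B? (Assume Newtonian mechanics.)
v_rel = v_A - v_B = 352.1 - 124.9 = 227.2 km/h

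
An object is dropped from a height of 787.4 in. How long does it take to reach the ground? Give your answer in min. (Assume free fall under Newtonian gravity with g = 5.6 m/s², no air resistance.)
t = √(2h/g) (with unit conversion) = 0.04454 min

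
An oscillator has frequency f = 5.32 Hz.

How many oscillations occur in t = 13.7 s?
n = f×t = 5.32×13.7 = 72.88 oscillations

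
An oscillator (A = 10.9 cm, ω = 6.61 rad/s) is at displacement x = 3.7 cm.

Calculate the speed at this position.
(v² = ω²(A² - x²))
v = ω√(A² − x²) = 6.61×√(0.109² − 0.037²) = 0.6777 m/s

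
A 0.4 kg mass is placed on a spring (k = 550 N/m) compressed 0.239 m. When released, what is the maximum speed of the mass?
½kx² = ½mv² → v = x√(k/m) = 0.239×√(550/0.4) = 8.862 m/s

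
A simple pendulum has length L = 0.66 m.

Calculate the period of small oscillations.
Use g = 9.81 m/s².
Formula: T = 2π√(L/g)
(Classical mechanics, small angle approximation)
T = 2π√(L/g) = 2π√(0.66/9.81) = 1.63 s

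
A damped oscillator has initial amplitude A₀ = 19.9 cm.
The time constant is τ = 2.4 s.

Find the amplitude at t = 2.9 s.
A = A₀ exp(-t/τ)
A = A₀ exp(−t/τ) = 19.9×exp(−2.9/2.4) = 5.944 cm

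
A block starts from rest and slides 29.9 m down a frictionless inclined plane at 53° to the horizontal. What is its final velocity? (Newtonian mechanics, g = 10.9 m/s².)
a = g sin(θ) = 10.9 × sin(53°) = 8.71 m/s²
v = √(2ad) = √(2 × 8.71 × 29.9) = 22.82 m/s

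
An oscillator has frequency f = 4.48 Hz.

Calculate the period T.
T = 1/f = 1/4.48 = 0.2232 s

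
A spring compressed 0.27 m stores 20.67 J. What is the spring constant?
PE = ½kx² → k = 2PE/x² = 2×20.67/0.27² = 567.1 N/m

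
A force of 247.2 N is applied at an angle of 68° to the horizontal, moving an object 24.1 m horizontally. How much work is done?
W = Fd cosθ = 247.2×24.1×cos(68°) = 2231.7 J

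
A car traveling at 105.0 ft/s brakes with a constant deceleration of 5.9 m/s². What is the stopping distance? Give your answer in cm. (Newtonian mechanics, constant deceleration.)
d = v₀² / (2a) (with unit conversion) = 8680.0 cm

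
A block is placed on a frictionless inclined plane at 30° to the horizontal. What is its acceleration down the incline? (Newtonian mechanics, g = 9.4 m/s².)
a = g sin(θ) = 9.4 × sin(30°) = 9.4 × 0.5 = 4.7 m/s²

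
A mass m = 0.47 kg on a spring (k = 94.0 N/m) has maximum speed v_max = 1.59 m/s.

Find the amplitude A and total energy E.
½mv²_max = ½kA² → A = v_max√(m/k) = 1.59×√(0.47/94.0) = 0.1124 m = 11.24 cm
E = ½mv²_max = ½×0.47×1.59² = 0.5941 J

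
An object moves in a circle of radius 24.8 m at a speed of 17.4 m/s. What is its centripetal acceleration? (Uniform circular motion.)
a_c = v²/r = 17.4²/24.8 = 302.76/24.8 = 12.21 m/s²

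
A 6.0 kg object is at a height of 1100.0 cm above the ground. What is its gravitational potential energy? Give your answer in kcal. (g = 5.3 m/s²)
PE = mgh = 6 kg × 5.3 m/s² × 11 m = 349.8 J = 0.0836 kcal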